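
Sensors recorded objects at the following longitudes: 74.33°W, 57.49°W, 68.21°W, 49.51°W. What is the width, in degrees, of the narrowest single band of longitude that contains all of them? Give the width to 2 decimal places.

24.82°

Sort the longitudes: -74.33°, -68.21°, -57.49°, -49.51°.
Eastward gaps between consecutive values (wrapping around): 6.12°, 10.72°, 7.98°, 335.18°.
Largest gap = 335.18° ⇒ minimal covering band is its complement: 360° − 335.18° = 24.82°.
Band runs from -74.33° eastward to -49.51°.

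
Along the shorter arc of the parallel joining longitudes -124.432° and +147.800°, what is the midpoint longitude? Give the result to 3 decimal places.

Signed shortest Δλ from -124.432° to +147.800° is -87.768°.
Midpoint longitude = -124.432° + (-87.768°)/2 = -124.432° − 43.884° = -168.316°.
(The naïve average (-124.432 + +147.800)/2 = 11.684° is on the wrong side of the globe.)

-168.316°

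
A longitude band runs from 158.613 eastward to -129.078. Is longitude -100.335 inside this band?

Band width going east from +158.613° to -129.078°: ((-129.078 − 158.613) mod 360) = 72.309°.
Offset of -100.335° east of the west edge: ((-100.335 − 158.613) mod 360) = 101.052°.
101.052° > 72.309° ⇒ outside.

No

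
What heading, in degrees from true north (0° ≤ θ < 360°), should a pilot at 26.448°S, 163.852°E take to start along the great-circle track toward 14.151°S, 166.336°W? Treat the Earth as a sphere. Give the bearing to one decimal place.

Δλ = -166.336 − 163.852 = -330.188°; wrapped into (−180°, 180°]: 29.812°.
θ = atan2( sin Δλ · cos φ₂ , cos φ₁ · sin φ₂ − sin φ₁ · cos φ₂ · cos Δλ )
  = atan2(0.48207, 0.15583) = 72.087° → normalised to [0°, 360°): 72.087°.

72.1°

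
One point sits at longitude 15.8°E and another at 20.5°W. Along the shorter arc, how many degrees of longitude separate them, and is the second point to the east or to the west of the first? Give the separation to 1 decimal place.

36.3° west

Raw difference: -20.5 − 15.8 = -36.3°.
Normalise into (−180°, 180°]: -36.3° stays -36.3°.
Negative ⇒ the second point lies to the west; separation 36.3°.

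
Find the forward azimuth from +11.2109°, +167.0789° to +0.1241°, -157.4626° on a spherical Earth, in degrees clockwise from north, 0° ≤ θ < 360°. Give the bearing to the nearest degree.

105°

Δλ = -157.4626 − 167.0789 = -324.5415°; wrapped into (−180°, 180°]: 35.4585°.
θ = atan2( sin Δλ · cos φ₂ , cos φ₁ · sin φ₂ − sin φ₁ · cos φ₂ · cos Δλ )
  = atan2(0.58011, -0.15624) = 105.073° → normalised to [0°, 360°): 105.073°.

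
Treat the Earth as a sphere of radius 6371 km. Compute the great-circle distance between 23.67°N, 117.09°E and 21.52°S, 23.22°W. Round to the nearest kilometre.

15946 km

Δλ = -23.22 − 117.09 = -140.31°.
Δφ = -21.52 − 23.67 = -45.19°.
a = sin²(Δφ/2) + cos φ₁ · cos φ₂ · sin²(Δλ/2) = 0.901457.
c = 2·atan2(√a, √(1−a)) = 2.50296 rad → d = 6371·c ≈ 15946.38 km.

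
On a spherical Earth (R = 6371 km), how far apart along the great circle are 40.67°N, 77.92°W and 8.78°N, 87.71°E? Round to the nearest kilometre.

14322 km

Δλ = 87.71 − -77.92 = 165.63°.
Δφ = 8.78 − 40.67 = -31.89°.
a = sin²(Δφ/2) + cos φ₁ · cos φ₂ · sin²(Δλ/2) = 0.813330.
c = 2·atan2(√a, √(1−a)) = 2.24806 rad → d = 6371·c ≈ 14322.36 km.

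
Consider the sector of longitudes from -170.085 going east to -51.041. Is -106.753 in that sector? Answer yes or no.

Band width going east from -170.085° to -51.041°: ((-51.041 − -170.085) mod 360) = 119.044°.
Offset of -106.753° east of the west edge: ((-106.753 − -170.085) mod 360) = 63.332°.
63.332° ≤ 119.044° ⇒ inside.

Yes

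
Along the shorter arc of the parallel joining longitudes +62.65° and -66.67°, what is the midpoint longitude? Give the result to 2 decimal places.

-2.01°

Signed shortest Δλ from +62.65° to -66.67° is -129.32°.
Midpoint longitude = +62.65° + (-129.32°)/2 = +62.65° − 64.66° = -2.01°.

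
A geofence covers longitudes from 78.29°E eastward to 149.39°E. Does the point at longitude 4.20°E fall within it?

Band width going east from +78.29° to +149.39°: ((149.39 − 78.29) mod 360) = 71.10°.
Offset of +4.20° east of the west edge: ((4.20 − 78.29) mod 360) = 285.91°.
285.91° > 71.10° ⇒ outside.

No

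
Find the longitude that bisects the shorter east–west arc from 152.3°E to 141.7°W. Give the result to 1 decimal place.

174.7°W

Signed shortest Δλ from +152.3° to -141.7° is +66.0°.
Midpoint longitude = +152.3° + (+66.0°)/2 = +152.3° + 33.0° = +185.3°.
Normalise into (−180°, 180°]: -174.7°.
(The naïve average (+152.3 + -141.7)/2 = 5.3° is on the wrong side of the globe.)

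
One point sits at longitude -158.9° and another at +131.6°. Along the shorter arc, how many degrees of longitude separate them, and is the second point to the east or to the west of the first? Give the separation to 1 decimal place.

69.5° west

Raw difference: 131.6 − -158.9 = 290.5°.
Normalise into (−180°, 180°]: 290.5° − 360° = -69.5°.
Negative ⇒ the second point lies to the west; separation 69.5°.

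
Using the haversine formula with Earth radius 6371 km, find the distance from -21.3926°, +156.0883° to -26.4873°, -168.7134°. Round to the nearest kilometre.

Δλ = -168.7134 − 156.0883 = -324.8017°; wrapped into (−180°, 180°]: 35.1983°.
Δφ = -26.4873 − -21.3926 = -5.0947°.
a = sin²(Δφ/2) + cos φ₁ · cos φ₂ · sin²(Δλ/2) = 0.078161.
c = 2·atan2(√a, √(1−a)) = 0.56670 rad → d = 6371·c ≈ 3610.44 km.

3610 km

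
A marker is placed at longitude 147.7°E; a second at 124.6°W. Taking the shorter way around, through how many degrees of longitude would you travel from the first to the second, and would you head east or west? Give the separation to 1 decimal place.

87.7° east

Raw difference: -124.6 − 147.7 = -272.3°.
Normalise into (−180°, 180°]: -272.3° + 360° = 87.7°.
Positive ⇒ the second point lies to the east; separation 87.7°.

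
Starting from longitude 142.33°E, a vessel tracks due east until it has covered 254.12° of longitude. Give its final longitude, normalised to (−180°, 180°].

36.45°E

Start at +142.33°; shift +254.12° → +396.45°.
+396.45° lies outside (−180°, 180°]; subtract 360° → +36.45°.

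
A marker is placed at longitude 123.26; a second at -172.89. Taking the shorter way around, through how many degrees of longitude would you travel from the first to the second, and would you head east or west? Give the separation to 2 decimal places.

Raw difference: -172.89 − 123.26 = -296.15°.
Normalise into (−180°, 180°]: -296.15° + 360° = 63.85°.
Positive ⇒ the second point lies to the east; separation 63.85°.

63.85° east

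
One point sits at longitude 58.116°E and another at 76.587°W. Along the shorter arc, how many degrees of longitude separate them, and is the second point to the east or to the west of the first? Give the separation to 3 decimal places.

Raw difference: -76.587 − 58.116 = -134.703°.
Normalise into (−180°, 180°]: -134.703° stays -134.703°.
Negative ⇒ the second point lies to the west; separation 134.703°.

134.703° west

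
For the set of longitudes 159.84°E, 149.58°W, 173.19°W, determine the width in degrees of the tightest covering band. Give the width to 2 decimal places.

50.58°

Sort the longitudes: -173.19°, -149.58°, +159.84°.
Eastward gaps between consecutive values (wrapping around): 23.61°, 309.42°, 26.97°.
Largest gap = 309.42° ⇒ minimal covering band is its complement: 360° − 309.42° = 50.58°.
Band runs from +159.84° eastward to -149.58°, crossing the antimeridian.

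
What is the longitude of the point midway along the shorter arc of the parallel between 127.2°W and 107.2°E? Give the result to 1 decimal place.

170.0°E

Signed shortest Δλ from -127.2° to +107.2° is -125.6°.
Midpoint longitude = -127.2° + (-125.6°)/2 = -127.2° − 62.8° = -190.0°.
Normalise into (−180°, 180°]: +170.0°.
(The naïve average (-127.2 + +107.2)/2 = -10.0° is on the wrong side of the globe.)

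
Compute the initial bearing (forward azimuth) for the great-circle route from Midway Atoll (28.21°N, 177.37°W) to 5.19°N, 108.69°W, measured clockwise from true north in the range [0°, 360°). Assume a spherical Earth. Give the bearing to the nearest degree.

Δλ = -108.69 − -177.37 = 68.68°.
θ = atan2( sin Δλ · cos φ₂ , cos φ₁ · sin φ₂ − sin φ₁ · cos φ₂ · cos Δλ )
  = atan2(0.92775, -0.09145) = 95.629° → normalised to [0°, 360°): 95.629°.

96°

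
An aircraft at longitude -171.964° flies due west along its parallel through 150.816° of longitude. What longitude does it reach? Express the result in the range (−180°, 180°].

+37.220°

Start at -171.964°; shift −150.816° → -322.780°.
-322.780° lies outside (−180°, 180°]; add 360° → +37.220°.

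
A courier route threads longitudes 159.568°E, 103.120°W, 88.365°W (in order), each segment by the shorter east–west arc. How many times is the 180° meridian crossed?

1

Leg 1: +159.568° → -103.120°, shortest Δλ = 97.312° (east) — crosses 180°.
Leg 2: -103.120° → -88.365°, shortest Δλ = 14.755° (east) — does not cross 180°.
Total crossings: 1.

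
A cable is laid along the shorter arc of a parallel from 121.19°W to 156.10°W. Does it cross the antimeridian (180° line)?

No

Signed shortest Δλ = ((-156.10 − -121.19 + 180) mod 360) − 180 = -34.91°.
Going west by 34.91° from -121.19° reaches -156.10° without touching 180°.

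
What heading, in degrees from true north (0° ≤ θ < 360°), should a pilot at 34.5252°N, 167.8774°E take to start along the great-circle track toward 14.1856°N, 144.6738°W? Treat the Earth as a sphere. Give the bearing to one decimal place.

Δλ = -144.6738 − 167.8774 = -312.5512°; wrapped into (−180°, 180°]: 47.4488°.
θ = atan2( sin Δλ · cos φ₂ , cos φ₁ · sin φ₂ − sin φ₁ · cos φ₂ · cos Δλ )
  = atan2(0.71421, -0.16969) = 103.365° → normalised to [0°, 360°): 103.365°.

103.4°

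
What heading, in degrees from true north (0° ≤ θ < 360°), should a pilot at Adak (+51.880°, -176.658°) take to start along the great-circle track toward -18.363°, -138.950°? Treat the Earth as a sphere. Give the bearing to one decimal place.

Δλ = -138.950 − -176.658 = 37.708°.
θ = atan2( sin Δλ · cos φ₂ , cos φ₁ · sin φ₂ − sin φ₁ · cos φ₂ · cos Δλ )
  = atan2(0.58049, -0.78519) = 143.524° → normalised to [0°, 360°): 143.524°.

143.5°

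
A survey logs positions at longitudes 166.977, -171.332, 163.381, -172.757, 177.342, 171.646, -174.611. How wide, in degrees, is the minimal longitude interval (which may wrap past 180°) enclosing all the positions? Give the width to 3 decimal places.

25.287°

Sort the longitudes: -174.611°, -172.757°, -171.332°, +163.381°, +166.977°, +171.646°, +177.342°.
Eastward gaps between consecutive values (wrapping around): 1.854°, 1.425°, 334.713°, 3.596°, 4.669°, 5.696°, 8.047°.
Largest gap = 334.713° ⇒ minimal covering band is its complement: 360° − 334.713° = 25.287°.
Band runs from +163.381° eastward to -171.332°, crossing the antimeridian.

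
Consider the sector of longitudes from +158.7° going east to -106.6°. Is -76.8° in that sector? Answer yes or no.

No

Band width going east from +158.7° to -106.6°: ((-106.6 − 158.7) mod 360) = 94.7°.
Offset of -76.8° east of the west edge: ((-76.8 − 158.7) mod 360) = 124.5°.
124.5° > 94.7° ⇒ outside.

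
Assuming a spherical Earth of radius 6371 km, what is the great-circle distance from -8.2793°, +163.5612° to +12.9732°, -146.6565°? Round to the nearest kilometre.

5984 km

Δλ = -146.6565 − 163.5612 = -310.2177°; wrapped into (−180°, 180°]: 49.7823°.
Δφ = 12.9732 − -8.2793 = 21.2525°.
a = sin²(Δφ/2) + cos φ₁ · cos φ₂ · sin²(Δλ/2) = 0.204836.
c = 2·atan2(√a, √(1−a)) = 0.93933 rad → d = 6371·c ≈ 5984.48 km.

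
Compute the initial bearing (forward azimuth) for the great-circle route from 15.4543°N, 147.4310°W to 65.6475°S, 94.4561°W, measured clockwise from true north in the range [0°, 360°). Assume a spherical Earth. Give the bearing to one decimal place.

160.8°

Δλ = -94.4561 − -147.4310 = 52.9749°.
θ = atan2( sin Δλ · cos φ₂ , cos φ₁ · sin φ₂ − sin φ₁ · cos φ₂ · cos Δλ )
  = atan2(0.32921, -0.94425) = 160.779° → normalised to [0°, 360°): 160.779°.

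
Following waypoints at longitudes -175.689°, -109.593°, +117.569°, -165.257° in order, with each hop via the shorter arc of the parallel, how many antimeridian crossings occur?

2

Leg 1: -175.689° → -109.593°, shortest Δλ = 66.096° (east) — does not cross 180°.
Leg 2: -109.593° → +117.569°, shortest Δλ = -132.838° (west) — crosses 180°.
Leg 3: +117.569° → -165.257°, shortest Δλ = 77.174° (east) — crosses 180°.
Total crossings: 2.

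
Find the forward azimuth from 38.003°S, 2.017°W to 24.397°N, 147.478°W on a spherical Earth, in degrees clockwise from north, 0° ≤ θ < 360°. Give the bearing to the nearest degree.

Δλ = -147.478 − -2.017 = -145.461°.
θ = atan2( sin Δλ · cos φ₂ , cos φ₁ · sin φ₂ − sin φ₁ · cos φ₂ · cos Δλ )
  = atan2(-0.51634, -0.13641) = -104.799° → normalised to [0°, 360°): 255.201°.

255°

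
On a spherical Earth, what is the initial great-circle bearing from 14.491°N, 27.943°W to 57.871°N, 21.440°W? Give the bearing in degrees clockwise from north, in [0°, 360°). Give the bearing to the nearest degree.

5°

Δλ = -21.440 − -27.943 = 6.503°.
θ = atan2( sin Δλ · cos φ₂ , cos φ₁ · sin φ₂ − sin φ₁ · cos φ₂ · cos Δλ )
  = atan2(0.06023, 0.68769) = 5.006° → normalised to [0°, 360°): 5.006°.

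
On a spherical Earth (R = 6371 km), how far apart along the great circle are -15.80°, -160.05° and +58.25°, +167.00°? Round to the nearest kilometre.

Δλ = 167.00 − -160.05 = 327.05°; wrapped into (−180°, 180°]: -32.95°.
Δφ = 58.25 − -15.80 = 74.05°.
a = sin²(Δφ/2) + cos φ₁ · cos φ₂ · sin²(Δλ/2) = 0.403324.
c = 2·atan2(√a, √(1−a)) = 1.37622 rad → d = 6371·c ≈ 8767.89 km.

8768 km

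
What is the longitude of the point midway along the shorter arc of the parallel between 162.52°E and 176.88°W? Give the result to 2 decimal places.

172.82°E

Signed shortest Δλ from +162.52° to -176.88° is +20.60°.
Midpoint longitude = +162.52° + (+20.60°)/2 = +162.52° + 10.30° = +172.82°.
(The naïve average (+162.52 + -176.88)/2 = -7.18° is on the wrong side of the globe.)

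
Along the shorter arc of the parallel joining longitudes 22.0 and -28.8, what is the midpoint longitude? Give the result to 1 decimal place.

Signed shortest Δλ from +22.0° to -28.8° is -50.8°.
Midpoint longitude = +22.0° + (-50.8°)/2 = +22.0° − 25.4° = -3.4°.

-3.4°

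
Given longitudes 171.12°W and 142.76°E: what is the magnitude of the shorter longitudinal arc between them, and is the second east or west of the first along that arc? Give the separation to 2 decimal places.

46.12° west

Raw difference: 142.76 − -171.12 = 313.88°.
Normalise into (−180°, 180°]: 313.88° − 360° = -46.12°.
Negative ⇒ the second point lies to the west; separation 46.12°.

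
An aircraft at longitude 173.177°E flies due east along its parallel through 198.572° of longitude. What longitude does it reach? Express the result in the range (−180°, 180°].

11.749°E

Start at +173.177°; shift +198.572° → +371.749°.
+371.749° lies outside (−180°, 180°]; subtract 360° → +11.749°.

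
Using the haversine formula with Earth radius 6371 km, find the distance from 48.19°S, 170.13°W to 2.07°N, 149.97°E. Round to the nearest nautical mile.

3665 nmi

Δλ = 149.97 − -170.13 = 320.10°; wrapped into (−180°, 180°]: -39.90°.
Δφ = 2.07 − -48.19 = 50.26°.
a = sin²(Δφ/2) + cos φ₁ · cos φ₂ · sin²(Δλ/2) = 0.257908.
c = 2·atan2(√a, √(1−a)) = 1.06537 rad → d = 6371·c ≈ 6787.45 km ≈ 3664.93 nmi.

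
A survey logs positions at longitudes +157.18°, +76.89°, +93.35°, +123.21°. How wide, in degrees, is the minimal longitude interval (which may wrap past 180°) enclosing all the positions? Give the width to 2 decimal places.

Sort the longitudes: +76.89°, +93.35°, +123.21°, +157.18°.
Eastward gaps between consecutive values (wrapping around): 16.46°, 29.86°, 33.97°, 279.71°.
Largest gap = 279.71° ⇒ minimal covering band is its complement: 360° − 279.71° = 80.29°.
Band runs from +76.89° eastward to +157.18°.

80.29°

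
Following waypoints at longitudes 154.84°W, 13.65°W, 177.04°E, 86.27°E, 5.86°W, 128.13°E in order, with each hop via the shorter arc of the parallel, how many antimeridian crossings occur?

1

Leg 1: -154.84° → -13.65°, shortest Δλ = 141.19° (east) — does not cross 180°.
Leg 2: -13.65° → +177.04°, shortest Δλ = -169.31° (west) — crosses 180°.
Leg 3: +177.04° → +86.27°, shortest Δλ = -90.77° (west) — does not cross 180°.
Leg 4: +86.27° → -5.86°, shortest Δλ = -92.13° (west) — does not cross 180°.
Leg 5: -5.86° → +128.13°, shortest Δλ = 133.99° (east) — does not cross 180°.
Total crossings: 1.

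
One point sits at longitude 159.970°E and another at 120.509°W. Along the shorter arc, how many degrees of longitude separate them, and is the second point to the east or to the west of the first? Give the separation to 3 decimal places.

Raw difference: -120.509 − 159.970 = -280.479°.
Normalise into (−180°, 180°]: -280.479° + 360° = 79.521°.
Positive ⇒ the second point lies to the east; separation 79.521°.

79.521° east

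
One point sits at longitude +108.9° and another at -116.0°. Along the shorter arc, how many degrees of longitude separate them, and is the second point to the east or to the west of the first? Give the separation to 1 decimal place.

135.1° east

Raw difference: -116.0 − 108.9 = -224.9°.
Normalise into (−180°, 180°]: -224.9° + 360° = 135.1°.
Positive ⇒ the second point lies to the east; separation 135.1°.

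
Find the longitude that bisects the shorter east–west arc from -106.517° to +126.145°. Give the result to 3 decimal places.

-170.186°

Signed shortest Δλ from -106.517° to +126.145° is -127.338°.
Midpoint longitude = -106.517° + (-127.338°)/2 = -106.517° − 63.669° = -170.186°.
(The naïve average (-106.517 + +126.145)/2 = 9.814° is on the wrong side of the globe.)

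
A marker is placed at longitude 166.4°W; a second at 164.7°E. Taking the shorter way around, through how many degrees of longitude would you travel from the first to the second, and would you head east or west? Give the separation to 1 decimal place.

28.9° west

Raw difference: 164.7 − -166.4 = 331.1°.
Normalise into (−180°, 180°]: 331.1° − 360° = -28.9°.
Negative ⇒ the second point lies to the west; separation 28.9°.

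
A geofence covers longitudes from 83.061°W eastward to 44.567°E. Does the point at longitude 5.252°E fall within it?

Yes

Band width going east from -83.061° to +44.567°: ((44.567 − -83.061) mod 360) = 127.628°.
Offset of +5.252° east of the west edge: ((5.252 − -83.061) mod 360) = 88.313°.
88.313° ≤ 127.628° ⇒ inside.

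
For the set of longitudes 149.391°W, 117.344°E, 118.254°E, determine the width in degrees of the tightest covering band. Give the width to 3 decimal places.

93.265°

Sort the longitudes: -149.391°, +117.344°, +118.254°.
Eastward gaps between consecutive values (wrapping around): 266.735°, 0.910°, 92.355°.
Largest gap = 266.735° ⇒ minimal covering band is its complement: 360° − 266.735° = 93.265°.
Band runs from +117.344° eastward to -149.391°, crossing the antimeridian.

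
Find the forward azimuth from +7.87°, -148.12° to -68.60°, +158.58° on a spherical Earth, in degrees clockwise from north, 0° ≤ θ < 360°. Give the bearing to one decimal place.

197.1°

Δλ = 158.58 − -148.12 = 306.70°; wrapped into (−180°, 180°]: -53.30°.
θ = atan2( sin Δλ · cos φ₂ , cos φ₁ · sin φ₂ − sin φ₁ · cos φ₂ · cos Δλ )
  = atan2(-0.29255, -0.95214) = -162.920° → normalised to [0°, 360°): 197.080°.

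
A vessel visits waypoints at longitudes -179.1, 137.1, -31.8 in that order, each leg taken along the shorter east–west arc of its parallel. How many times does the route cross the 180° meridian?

1

Leg 1: -179.1° → +137.1°, shortest Δλ = -43.8° (west) — crosses 180°.
Leg 2: +137.1° → -31.8°, shortest Δλ = -168.9° (west) — does not cross 180°.
Total crossings: 1.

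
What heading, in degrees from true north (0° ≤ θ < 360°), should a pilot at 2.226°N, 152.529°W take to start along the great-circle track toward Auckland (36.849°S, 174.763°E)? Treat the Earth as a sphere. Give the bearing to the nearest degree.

Δλ = 174.763 − -152.529 = 327.292°; wrapped into (−180°, 180°]: -32.708°.
θ = atan2( sin Δλ · cos φ₂ , cos φ₁ · sin φ₂ − sin φ₁ · cos φ₂ · cos Δλ )
  = atan2(-0.43240, -0.62541) = -145.340° → normalised to [0°, 360°): 214.660°.

215°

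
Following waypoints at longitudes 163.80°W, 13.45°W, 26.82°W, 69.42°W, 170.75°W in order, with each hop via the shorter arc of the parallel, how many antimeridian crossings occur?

0

Leg 1: -163.80° → -13.45°, shortest Δλ = 150.35° (east) — does not cross 180°.
Leg 2: -13.45° → -26.82°, shortest Δλ = -13.37° (west) — does not cross 180°.
Leg 3: -26.82° → -69.42°, shortest Δλ = -42.6° (west) — does not cross 180°.
Leg 4: -69.42° → -170.75°, shortest Δλ = -101.33° (west) — does not cross 180°.
Total crossings: 0.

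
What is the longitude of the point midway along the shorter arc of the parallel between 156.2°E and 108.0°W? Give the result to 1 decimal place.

Signed shortest Δλ from +156.2° to -108.0° is +95.8°.
Midpoint longitude = +156.2° + (+95.8°)/2 = +156.2° + 47.9° = +204.1°.
Normalise into (−180°, 180°]: -155.9°.
(The naïve average (+156.2 + -108.0)/2 = 24.1° is on the wrong side of the globe.)

155.9°W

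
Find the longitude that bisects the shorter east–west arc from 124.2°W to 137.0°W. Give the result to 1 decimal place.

130.6°W

Signed shortest Δλ from -124.2° to -137.0° is -12.8°.
Midpoint longitude = -124.2° + (-12.8°)/2 = -124.2° − 6.4° = -130.6°.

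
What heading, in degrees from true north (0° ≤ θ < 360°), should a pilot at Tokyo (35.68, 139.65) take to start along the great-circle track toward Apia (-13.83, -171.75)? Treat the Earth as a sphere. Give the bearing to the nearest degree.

128°

Δλ = -171.75 − 139.65 = -311.40°; wrapped into (−180°, 180°]: 48.60°.
θ = atan2( sin Δλ · cos φ₂ , cos φ₁ · sin φ₂ − sin φ₁ · cos φ₂ · cos Δλ )
  = atan2(0.72836, -0.56870) = 127.983° → normalised to [0°, 360°): 127.983°.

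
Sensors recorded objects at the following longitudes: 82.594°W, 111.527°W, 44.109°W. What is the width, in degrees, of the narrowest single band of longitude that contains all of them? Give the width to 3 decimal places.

67.418°

Sort the longitudes: -111.527°, -82.594°, -44.109°.
Eastward gaps between consecutive values (wrapping around): 28.933°, 38.485°, 292.582°.
Largest gap = 292.582° ⇒ minimal covering band is its complement: 360° − 292.582° = 67.418°.
Band runs from -111.527° eastward to -44.109°.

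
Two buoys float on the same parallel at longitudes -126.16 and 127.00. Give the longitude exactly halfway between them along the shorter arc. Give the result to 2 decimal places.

Signed shortest Δλ from -126.16° to +127.00° is -106.84°.
Midpoint longitude = -126.16° + (-106.84°)/2 = -126.16° − 53.42° = -179.58°.
(The naïve average (-126.16 + +127.00)/2 = 0.42° is on the wrong side of the globe.)

-179.58°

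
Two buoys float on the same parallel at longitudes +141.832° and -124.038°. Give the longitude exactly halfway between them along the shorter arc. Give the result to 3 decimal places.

Signed shortest Δλ from +141.832° to -124.038° is +94.130°.
Midpoint longitude = +141.832° + (+94.130°)/2 = +141.832° + 47.065° = +188.897°.
Normalise into (−180°, 180°]: -171.103°.
(The naïve average (+141.832 + -124.038)/2 = 8.897° is on the wrong side of the globe.)

-171.103°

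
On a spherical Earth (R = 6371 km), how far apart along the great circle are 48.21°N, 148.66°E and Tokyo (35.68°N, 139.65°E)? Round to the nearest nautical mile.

852 nmi

Δλ = 139.65 − 148.66 = -9.01°.
Δφ = 35.68 − 48.21 = -12.53°.
a = sin²(Δφ/2) + cos φ₁ · cos φ₂ · sin²(Δλ/2) = 0.015248.
c = 2·atan2(√a, √(1−a)) = 0.24760 rad → d = 6371·c ≈ 1577.46 km ≈ 851.76 nmi.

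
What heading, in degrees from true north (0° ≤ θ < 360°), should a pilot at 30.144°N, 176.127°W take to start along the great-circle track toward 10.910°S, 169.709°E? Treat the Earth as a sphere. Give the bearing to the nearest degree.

Δλ = 169.709 − -176.127 = 345.836°; wrapped into (−180°, 180°]: -14.164°.
θ = atan2( sin Δλ · cos φ₂ , cos φ₁ · sin φ₂ − sin φ₁ · cos φ₂ · cos Δλ )
  = atan2(-0.24028, -0.64178) = -159.475° → normalised to [0°, 360°): 200.525°.

201°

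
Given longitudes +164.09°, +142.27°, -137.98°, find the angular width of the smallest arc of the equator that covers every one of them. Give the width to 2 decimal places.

Sort the longitudes: -137.98°, +142.27°, +164.09°.
Eastward gaps between consecutive values (wrapping around): 280.25°, 21.82°, 57.93°.
Largest gap = 280.25° ⇒ minimal covering band is its complement: 360° − 280.25° = 79.75°.
Band runs from +142.27° eastward to -137.98°, crossing the antimeridian.

79.75°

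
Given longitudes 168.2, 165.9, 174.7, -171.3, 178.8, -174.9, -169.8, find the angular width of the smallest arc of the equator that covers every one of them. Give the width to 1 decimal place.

24.3°

Sort the longitudes: -174.9°, -171.3°, -169.8°, +165.9°, +168.2°, +174.7°, +178.8°.
Eastward gaps between consecutive values (wrapping around): 3.6°, 1.5°, 335.7°, 2.3°, 6.5°, 4.1°, 6.3°.
Largest gap = 335.7° ⇒ minimal covering band is its complement: 360° − 335.7° = 24.3°.
Band runs from +165.9° eastward to -169.8°, crossing the antimeridian.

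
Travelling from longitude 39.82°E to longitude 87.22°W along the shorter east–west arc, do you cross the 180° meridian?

Signed shortest Δλ = ((-87.22 − 39.82 + 180) mod 360) − 180 = -127.04°.
Going west by 127.04° from +39.82° reaches -87.22° without touching 180°.

No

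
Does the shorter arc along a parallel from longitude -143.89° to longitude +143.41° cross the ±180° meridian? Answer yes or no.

Naïve |143.41 − -143.89| = 287.3° > 180°, so the shorter arc goes the other way round — across 180°.
Signed shortest Δλ = ((143.41 − -143.89 + 180) mod 360) − 180 = -72.7°.
Going west by 72.7° from -143.89° passes through 180° before reaching +143.41°.

Yes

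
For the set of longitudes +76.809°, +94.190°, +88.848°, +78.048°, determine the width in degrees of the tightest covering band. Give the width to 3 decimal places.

Sort the longitudes: +76.809°, +78.048°, +88.848°, +94.190°.
Eastward gaps between consecutive values (wrapping around): 1.239°, 10.800°, 5.342°, 342.619°.
Largest gap = 342.619° ⇒ minimal covering band is its complement: 360° − 342.619° = 17.381°.
Band runs from +76.809° eastward to +94.190°.

17.381°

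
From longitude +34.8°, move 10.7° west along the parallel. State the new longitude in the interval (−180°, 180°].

Start at +34.8°; shift −10.7° → +24.1°.
+24.1° already lies in (−180°, 180°].

+24.1°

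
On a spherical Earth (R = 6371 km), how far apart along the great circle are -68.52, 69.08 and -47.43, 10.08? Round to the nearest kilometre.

3961 km

Δλ = 10.08 − 69.08 = -59.00°.
Δφ = -47.43 − -68.52 = 21.09°.
a = sin²(Δφ/2) + cos φ₁ · cos φ₂ · sin²(Δλ/2) = 0.093558.
c = 2·atan2(√a, √(1−a)) = 0.62171 rad → d = 6371·c ≈ 3960.91 km.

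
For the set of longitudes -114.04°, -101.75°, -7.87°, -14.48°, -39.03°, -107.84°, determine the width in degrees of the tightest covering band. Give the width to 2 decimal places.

Sort the longitudes: -114.04°, -107.84°, -101.75°, -39.03°, -14.48°, -7.87°.
Eastward gaps between consecutive values (wrapping around): 6.20°, 6.09°, 62.72°, 24.55°, 6.61°, 253.83°.
Largest gap = 253.83° ⇒ minimal covering band is its complement: 360° − 253.83° = 106.17°.
Band runs from -114.04° eastward to -7.87°.

106.17°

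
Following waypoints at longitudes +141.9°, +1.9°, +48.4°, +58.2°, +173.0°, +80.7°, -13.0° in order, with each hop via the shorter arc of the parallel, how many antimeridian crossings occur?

Leg 1: +141.9° → +1.9°, shortest Δλ = -140.0° (west) — does not cross 180°.
Leg 2: +1.9° → +48.4°, shortest Δλ = 46.5° (east) — does not cross 180°.
Leg 3: +48.4° → +58.2°, shortest Δλ = 9.8° (east) — does not cross 180°.
Leg 4: +58.2° → +173.0°, shortest Δλ = 114.8° (east) — does not cross 180°.
Leg 5: +173.0° → +80.7°, shortest Δλ = -92.3° (west) — does not cross 180°.
Leg 6: +80.7° → -13.0°, shortest Δλ = -93.7° (west) — does not cross 180°.
Total crossings: 0.

0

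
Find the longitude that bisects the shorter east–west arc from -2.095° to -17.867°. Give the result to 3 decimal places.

Signed shortest Δλ from -2.095° to -17.867° is -15.772°.
Midpoint longitude = -2.095° + (-15.772°)/2 = -2.095° − 7.886° = -9.981°.

-9.981°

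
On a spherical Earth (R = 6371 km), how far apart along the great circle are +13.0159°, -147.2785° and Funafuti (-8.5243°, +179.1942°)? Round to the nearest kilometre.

Δλ = 179.1942 − -147.2785 = 326.4727°; wrapped into (−180°, 180°]: -33.5273°.
Δφ = -8.5243 − 13.0159 = -21.5402°.
a = sin²(Δφ/2) + cos φ₁ · cos φ₂ · sin²(Δλ/2) = 0.115076.
c = 2·atan2(√a, √(1−a)) = 0.69219 rad → d = 6371·c ≈ 4409.96 km.

4410 km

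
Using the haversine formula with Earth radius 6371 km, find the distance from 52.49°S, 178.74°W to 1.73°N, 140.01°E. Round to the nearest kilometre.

Δλ = 140.01 − -178.74 = 318.75°; wrapped into (−180°, 180°]: -41.25°.
Δφ = 1.73 − -52.49 = 54.22°.
a = sin²(Δφ/2) + cos φ₁ · cos φ₂ · sin²(Δλ/2) = 0.283181.
c = 2·atan2(√a, √(1−a)) = 1.12227 rad → d = 6371·c ≈ 7149.98 km.

7150 km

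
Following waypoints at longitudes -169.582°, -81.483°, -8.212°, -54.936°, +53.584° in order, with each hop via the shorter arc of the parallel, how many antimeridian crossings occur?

Leg 1: -169.582° → -81.483°, shortest Δλ = 88.099° (east) — does not cross 180°.
Leg 2: -81.483° → -8.212°, shortest Δλ = 73.271° (east) — does not cross 180°.
Leg 3: -8.212° → -54.936°, shortest Δλ = -46.724° (west) — does not cross 180°.
Leg 4: -54.936° → +53.584°, shortest Δλ = 108.52° (east) — does not cross 180°.
Total crossings: 0.

0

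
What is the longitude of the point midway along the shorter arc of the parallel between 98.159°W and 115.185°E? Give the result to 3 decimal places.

171.487°W

Signed shortest Δλ from -98.159° to +115.185° is -146.656°.
Midpoint longitude = -98.159° + (-146.656°)/2 = -98.159° − 73.328° = -171.487°.
(The naïve average (-98.159 + +115.185)/2 = 8.513° is on the wrong side of the globe.)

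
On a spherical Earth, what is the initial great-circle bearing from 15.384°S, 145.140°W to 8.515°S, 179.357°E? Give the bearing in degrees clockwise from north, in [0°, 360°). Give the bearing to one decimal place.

277.0°

Δλ = 179.357 − -145.140 = 324.497°; wrapped into (−180°, 180°]: -35.503°.
θ = atan2( sin Δλ · cos φ₂ , cos φ₁ · sin φ₂ − sin φ₁ · cos φ₂ · cos Δλ )
  = atan2(-0.57434, 0.07082) = -82.970° → normalised to [0°, 360°): 277.030°.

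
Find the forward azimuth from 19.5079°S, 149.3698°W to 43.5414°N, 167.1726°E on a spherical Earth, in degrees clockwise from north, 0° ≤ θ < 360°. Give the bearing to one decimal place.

Δλ = 167.1726 − -149.3698 = 316.5424°; wrapped into (−180°, 180°]: -43.4576°.
θ = atan2( sin Δλ · cos φ₂ , cos φ₁ · sin φ₂ − sin φ₁ · cos φ₂ · cos Δλ )
  = atan2(-0.49858, 0.82504) = -31.145° → normalised to [0°, 360°): 328.855°.

328.9°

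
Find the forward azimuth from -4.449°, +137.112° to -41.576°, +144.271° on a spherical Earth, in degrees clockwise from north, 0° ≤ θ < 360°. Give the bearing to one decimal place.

171.2°

Δλ = 144.271 − 137.112 = 7.159°.
θ = atan2( sin Δλ · cos φ₂ , cos φ₁ · sin φ₂ − sin φ₁ · cos φ₂ · cos Δλ )
  = atan2(0.09323, -0.60404) = 171.226° → normalised to [0°, 360°): 171.226°.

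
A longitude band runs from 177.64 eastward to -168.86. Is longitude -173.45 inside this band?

Band width going east from +177.64° to -168.86°: ((-168.86 − 177.64) mod 360) = 13.50°.
Offset of -173.45° east of the west edge: ((-173.45 − 177.64) mod 360) = 8.91°.
8.91° ≤ 13.50° ⇒ inside.

Yes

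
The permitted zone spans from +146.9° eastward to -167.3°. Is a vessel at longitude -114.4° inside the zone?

Band width going east from +146.9° to -167.3°: ((-167.3 − 146.9) mod 360) = 45.8°.
Offset of -114.4° east of the west edge: ((-114.4 − 146.9) mod 360) = 98.7°.
98.7° > 45.8° ⇒ outside.

No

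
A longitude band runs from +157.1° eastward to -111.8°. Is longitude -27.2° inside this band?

Band width going east from +157.1° to -111.8°: ((-111.8 − 157.1) mod 360) = 91.1°.
Offset of -27.2° east of the west edge: ((-27.2 − 157.1) mod 360) = 175.7°.
175.7° > 91.1° ⇒ outside.

No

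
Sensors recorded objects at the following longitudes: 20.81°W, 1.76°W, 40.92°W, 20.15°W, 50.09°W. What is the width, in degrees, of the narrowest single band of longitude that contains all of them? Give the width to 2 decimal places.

Sort the longitudes: -50.09°, -40.92°, -20.81°, -20.15°, -1.76°.
Eastward gaps between consecutive values (wrapping around): 9.17°, 20.11°, 0.66°, 18.39°, 311.67°.
Largest gap = 311.67° ⇒ minimal covering band is its complement: 360° − 311.67° = 48.33°.
Band runs from -50.09° eastward to -1.76°.

48.33°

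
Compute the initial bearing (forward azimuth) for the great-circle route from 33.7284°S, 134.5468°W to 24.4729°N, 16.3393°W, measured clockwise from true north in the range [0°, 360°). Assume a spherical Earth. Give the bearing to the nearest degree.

Δλ = -16.3393 − -134.5468 = 118.2075°.
θ = atan2( sin Δλ · cos φ₂ , cos φ₁ · sin φ₂ − sin φ₁ · cos φ₂ · cos Δλ )
  = atan2(0.80207, 0.10566) = 82.495° → normalised to [0°, 360°): 82.495°.

82°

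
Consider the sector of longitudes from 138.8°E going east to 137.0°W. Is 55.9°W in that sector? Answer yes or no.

No

Band width going east from +138.8° to -137.0°: ((-137.0 − 138.8) mod 360) = 84.2°.
Offset of -55.9° east of the west edge: ((-55.9 − 138.8) mod 360) = 165.3°.
165.3° > 84.2° ⇒ outside.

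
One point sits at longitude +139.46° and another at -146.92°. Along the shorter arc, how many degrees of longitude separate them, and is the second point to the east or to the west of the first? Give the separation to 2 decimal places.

73.62° east

Raw difference: -146.92 − 139.46 = -286.38°.
Normalise into (−180°, 180°]: -286.38° + 360° = 73.62°.
Positive ⇒ the second point lies to the east; separation 73.62°.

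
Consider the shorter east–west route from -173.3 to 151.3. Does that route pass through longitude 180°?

Naïve |151.3 − -173.3| = 324.6° > 180°, so the shorter arc goes the other way round — across 180°.
Signed shortest Δλ = ((151.3 − -173.3 + 180) mod 360) − 180 = -35.4°.
Going west by 35.4° from -173.3° passes through 180° before reaching +151.3°.

Yes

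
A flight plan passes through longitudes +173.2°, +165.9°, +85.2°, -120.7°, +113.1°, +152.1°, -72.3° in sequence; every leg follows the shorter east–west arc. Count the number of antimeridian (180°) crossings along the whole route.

Leg 1: +173.2° → +165.9°, shortest Δλ = -7.3° (west) — does not cross 180°.
Leg 2: +165.9° → +85.2°, shortest Δλ = -80.7° (west) — does not cross 180°.
Leg 3: +85.2° → -120.7°, shortest Δλ = 154.1° (east) — crosses 180°.
Leg 4: -120.7° → +113.1°, shortest Δλ = -126.2° (west) — crosses 180°.
Leg 5: +113.1° → +152.1°, shortest Δλ = 39.0° (east) — does not cross 180°.
Leg 6: +152.1° → -72.3°, shortest Δλ = 135.6° (east) — crosses 180°.
Total crossings: 3.

3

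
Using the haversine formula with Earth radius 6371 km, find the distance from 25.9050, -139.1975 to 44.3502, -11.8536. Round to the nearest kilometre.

10548 km

Δλ = -11.8536 − -139.1975 = 127.3439°.
Δφ = 44.3502 − 25.9050 = 18.4452°.
a = sin²(Δφ/2) + cos φ₁ · cos φ₂ · sin²(Δλ/2) = 0.542392.
c = 2·atan2(√a, √(1−a)) = 1.65568 rad → d = 6371·c ≈ 10548.35 km.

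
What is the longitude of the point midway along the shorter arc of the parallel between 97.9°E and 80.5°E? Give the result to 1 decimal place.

89.2°E

Signed shortest Δλ from +97.9° to +80.5° is -17.4°.
Midpoint longitude = +97.9° + (-17.4°)/2 = +97.9° − 8.7° = +89.2°.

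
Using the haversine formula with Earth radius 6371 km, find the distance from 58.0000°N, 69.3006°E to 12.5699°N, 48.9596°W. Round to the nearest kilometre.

Δλ = -48.9596 − 69.3006 = -118.2602°.
Δφ = 12.5699 − 58.0000 = -45.4301°.
a = sin²(Δφ/2) + cos φ₁ · cos φ₂ · sin²(Δλ/2) = 0.530165.
c = 2·atan2(√a, √(1−a)) = 1.63116 rad → d = 6371·c ≈ 10392.13 km.

10392 km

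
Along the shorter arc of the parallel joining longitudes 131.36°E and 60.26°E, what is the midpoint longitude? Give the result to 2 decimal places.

Signed shortest Δλ from +131.36° to +60.26° is -71.10°.
Midpoint longitude = +131.36° + (-71.10°)/2 = +131.36° − 35.55° = +95.81°.

95.81°E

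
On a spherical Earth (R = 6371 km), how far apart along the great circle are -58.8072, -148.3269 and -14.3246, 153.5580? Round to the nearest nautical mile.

3694 nmi

Δλ = 153.5580 − -148.3269 = 301.8849°; wrapped into (−180°, 180°]: -58.1151°.
Δφ = -14.3246 − -58.8072 = 44.4826°.
a = sin²(Δφ/2) + cos φ₁ · cos φ₂ · sin²(Δλ/2) = 0.261643.
c = 2·atan2(√a, √(1−a)) = 1.07388 rad → d = 6371·c ≈ 6841.72 km ≈ 3694.23 nmi.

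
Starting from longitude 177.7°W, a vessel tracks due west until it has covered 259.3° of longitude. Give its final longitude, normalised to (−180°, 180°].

Start at -177.7°; shift −259.3° → -437.0°.
-437.0° lies outside (−180°, 180°]; add 360° → -77.0°.

77.0°W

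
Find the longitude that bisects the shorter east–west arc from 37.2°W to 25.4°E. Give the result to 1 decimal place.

Signed shortest Δλ from -37.2° to +25.4° is +62.6°.
Midpoint longitude = -37.2° + (+62.6°)/2 = -37.2° + 31.3° = -5.9°.

5.9°W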